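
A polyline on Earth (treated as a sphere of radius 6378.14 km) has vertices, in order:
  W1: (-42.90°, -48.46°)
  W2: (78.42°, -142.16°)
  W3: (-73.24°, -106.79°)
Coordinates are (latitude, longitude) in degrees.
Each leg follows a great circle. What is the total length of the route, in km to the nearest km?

Leg W1→W2: central angle 2.3136 rad, distance 14756.5 km.
Leg W2→W3: central angle 2.6700 rad, distance 17029.4 km.
Total: 14756.5 + 17029.4 ≈ 31786 km.

31786 km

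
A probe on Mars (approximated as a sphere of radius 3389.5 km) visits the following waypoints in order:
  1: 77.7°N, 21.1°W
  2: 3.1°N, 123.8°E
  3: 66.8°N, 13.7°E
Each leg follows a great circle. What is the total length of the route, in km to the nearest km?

11350 km

Leg 1→2: central angle 1.6923 rad, distance 5736.0 km.
Leg 2→3: central angle 1.6564 rad, distance 5614.3 km.
Total: 5736.0 + 5614.3 ≈ 11350 km.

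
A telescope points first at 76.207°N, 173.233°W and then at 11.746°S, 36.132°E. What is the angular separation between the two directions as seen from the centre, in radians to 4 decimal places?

1.9836 rad

In radians: φ₁ = 1.3301, φ₂ = -0.2050, Δλ = -150.635° = -2.6291 rad.
cos c = sin φ₁ sin φ₂ + cos φ₁ cos φ₂ cos Δλ = (0.9712)(-0.2036) + (0.2384)(0.9791)(-0.8715) = -0.40113,
so c = arccos(-0.40113) = 1.98355 rad.
So the angular separation is 1.9836 rad.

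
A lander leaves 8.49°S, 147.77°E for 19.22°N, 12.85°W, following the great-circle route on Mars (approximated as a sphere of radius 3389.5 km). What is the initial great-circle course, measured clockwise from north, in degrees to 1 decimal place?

301.8°

With φ₁ = -0.1482, φ₂ = 0.3355, Δλ = -2.8033 rad, the forward-azimuth formula gives
θ = atan2( sin Δλ cos φ₂ , cos φ₁ sin φ₂ − sin φ₁ cos φ₂ cos Δλ ) = atan2(-0.3133, 0.1941) = -58.23°.
Adding 360° brings this into [0°, 360°): 301.8°.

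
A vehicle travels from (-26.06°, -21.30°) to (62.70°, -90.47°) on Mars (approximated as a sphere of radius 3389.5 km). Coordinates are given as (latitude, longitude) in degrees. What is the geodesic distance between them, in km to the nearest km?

With latitudes φ₁ = -26.060°, φ₂ = 62.700° and longitude difference Δλ = -69.170°:
Haversine: a = sin²(Δφ/2) + cos φ₁ cos φ₂ sin²(Δλ/2) = 0.4892 + (0.8983)(0.4586)(0.3222) = 0.62193.
Central angle c = 2·arcsin(√a) = 1.81715 rad.
Distance = R·c = 3389.5 × 1.8171 ≈ 6159 km.

6159 km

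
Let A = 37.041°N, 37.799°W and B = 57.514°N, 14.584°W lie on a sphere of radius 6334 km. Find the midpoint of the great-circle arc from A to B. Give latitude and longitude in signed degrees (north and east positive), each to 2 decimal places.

47.84°, -28.49°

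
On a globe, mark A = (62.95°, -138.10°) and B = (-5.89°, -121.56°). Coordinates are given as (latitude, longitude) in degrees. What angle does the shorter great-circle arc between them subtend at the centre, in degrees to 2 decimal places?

69.99°

Let φ₁ = 1.0987 rad, φ₂ = -0.1028 rad, and Δλ = 0.2887 rad.
Haversine: a = sin²(Δφ/2) + cos φ₁ cos φ₂ sin²(Δλ/2) = 0.3195 + (0.4548)(0.9947)(0.0207) = 0.32887.
Central angle c = 2·arcsin(√a) = 1.22148 rad.
So the angular separation is 69.99°.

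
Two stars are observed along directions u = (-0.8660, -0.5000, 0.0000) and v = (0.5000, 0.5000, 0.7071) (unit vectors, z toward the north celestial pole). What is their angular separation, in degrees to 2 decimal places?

133.08°

u·v = -0.6830; |u| = 1.0000, |v| = 1.0000.
cos θ = (u·v)/(|u||v|) = -0.6830, so θ = 133.08°.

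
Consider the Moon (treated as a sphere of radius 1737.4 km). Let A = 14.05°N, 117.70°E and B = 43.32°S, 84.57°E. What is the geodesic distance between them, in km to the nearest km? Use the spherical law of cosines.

1967 km

In radians: φ₁ = 0.2452, φ₂ = -0.7561, Δλ = -33.130° = -0.5782 rad.
cos c = sin φ₁ sin φ₂ + cos φ₁ cos φ₂ cos Δλ = (0.2428)(-0.6861) + (0.9701)(0.7275)(0.8374) = 0.42448,
so c = arccos(0.42448) = 1.13241 rad.
Distance = R·c = 1737.4 × 1.1324 ≈ 1967 km.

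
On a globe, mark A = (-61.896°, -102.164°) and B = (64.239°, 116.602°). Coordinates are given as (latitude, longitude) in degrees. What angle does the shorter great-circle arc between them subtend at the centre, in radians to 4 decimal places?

2.8373 rad

In radians: φ₁ = -1.0803, φ₂ = 1.1212, Δλ = -141.234° = -2.4650 rad.
cos c = sin φ₁ sin φ₂ + cos φ₁ cos φ₂ cos Δλ = (-0.8821)(0.9006) + (0.4711)(0.4346)(-0.7797) = -0.95406,
so c = arccos(-0.95406) = 2.83731 rad.
So the angular separation is 2.8373 rad.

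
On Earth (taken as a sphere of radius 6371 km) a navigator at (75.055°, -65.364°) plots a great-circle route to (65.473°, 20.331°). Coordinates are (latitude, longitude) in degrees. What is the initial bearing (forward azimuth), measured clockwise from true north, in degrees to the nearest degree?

With φ₁ = 1.3100, φ₂ = 1.1427, Δλ = 1.4957 rad, the forward-azimuth formula gives
θ = atan2( sin Δλ cos φ₂ , cos φ₁ sin φ₂ − sin φ₁ cos φ₂ cos Δλ ) = atan2(0.4140, 0.2045) = 63.71°.
So the initial bearing is 64°.

64°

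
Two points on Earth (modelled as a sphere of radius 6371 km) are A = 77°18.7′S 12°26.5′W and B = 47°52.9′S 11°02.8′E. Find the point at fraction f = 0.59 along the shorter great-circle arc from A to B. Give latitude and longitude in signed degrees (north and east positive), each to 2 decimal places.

-60.27°, 6.72°

Central angle δ = 0.5380 rad. Interpolating on the sphere with fraction f = 0.59:
P = [sin((1−f)δ)·A + sin(fδ)·B] / sin δ = 0.4270·A + 0.6091·B in Cartesian coordinates,
giving P = (0.4925, 0.0581, -0.8684), i.e. latitude -60.27°, longitude 6.72°.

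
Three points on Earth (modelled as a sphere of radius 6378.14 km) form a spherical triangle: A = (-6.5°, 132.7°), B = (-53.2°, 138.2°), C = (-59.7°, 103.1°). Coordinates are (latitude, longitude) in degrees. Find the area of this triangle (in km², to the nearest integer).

Side lengths (central angles): a = 0.3522, b = 1.0079, c = 0.8188 rad; semiperimeter s = 1.0895.
By l'Huilier's theorem, tan(E/4) = √[tan(s/2) tan((s−a)/2) tan((s−b)/2) tan((s−c)/2)], giving spherical excess E = 0.1442 rad.
Area = E·R² = 0.1442 × (6378.14)² ≈ 5864957 km².

5864957 km²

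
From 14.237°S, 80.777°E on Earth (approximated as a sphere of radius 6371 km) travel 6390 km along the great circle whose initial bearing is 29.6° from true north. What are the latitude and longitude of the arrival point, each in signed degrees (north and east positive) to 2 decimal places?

35.33°, 111.47°

Angular distance δ = d/R = 6390/6371 = 1.00298 rad; initial bearing θ = 0.5166 rad.
sin φ₂ = sin φ₁ cos δ + cos φ₁ sin δ cos θ = (-0.2459)(0.5378) + (0.9693)(0.8431)(0.8695) = 0.5783, so φ₂ = 35.33°.
Δλ = atan2(sin θ sin δ cos φ₁, cos δ − sin φ₁ sin φ₂) = atan2(0.4036, 0.6800) = 30.693°.
λ₂ = 80.777° + 30.693° = 111.47°.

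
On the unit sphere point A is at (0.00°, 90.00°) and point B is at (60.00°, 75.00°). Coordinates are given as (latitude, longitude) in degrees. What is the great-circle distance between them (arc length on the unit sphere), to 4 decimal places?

With latitudes φ₁ = 0.000°, φ₂ = 60.000° and longitude difference Δλ = -15.000°:
cos c = sin φ₁ sin φ₂ + cos φ₁ cos φ₂ cos Δλ = (0.0000)(0.8660) + (1.0000)(0.5000)(0.9659) = 0.48296,
so c = arccos(0.48296) = 1.06676 rad.
On the unit sphere the arc length equals the central angle: 1.0668.

1.0668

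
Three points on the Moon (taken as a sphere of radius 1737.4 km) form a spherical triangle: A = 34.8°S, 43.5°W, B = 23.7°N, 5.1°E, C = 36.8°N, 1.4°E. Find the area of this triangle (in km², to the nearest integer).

454450 km²

Side lengths (central angles): a = 0.2353, b = 1.4466, c = 1.2996 rad; semiperimeter s = 1.4908.
By l'Huilier's theorem, tan(E/4) = √[tan(s/2) tan((s−a)/2) tan((s−b)/2) tan((s−c)/2)], giving spherical excess E = 0.1506 rad.
Area = E·R² = 0.1506 × (1737.4)² ≈ 454450 km².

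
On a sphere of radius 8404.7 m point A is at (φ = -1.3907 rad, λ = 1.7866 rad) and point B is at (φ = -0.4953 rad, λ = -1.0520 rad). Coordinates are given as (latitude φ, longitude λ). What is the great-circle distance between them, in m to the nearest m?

10489 m

Let φ₁ = -1.3907 rad, φ₂ = -0.4953 rad, and Δλ = -2.8386 rad.
cos c = sin φ₁ sin φ₂ + cos φ₁ cos φ₂ cos Δλ = (-0.9838)(-0.4753) + (0.1791)(0.8798)(-0.9544) = 0.31719,
so c = arccos(0.31719) = 1.24803 rad.
Distance = R·c = 8404.7 × 1.2480 ≈ 10489 m.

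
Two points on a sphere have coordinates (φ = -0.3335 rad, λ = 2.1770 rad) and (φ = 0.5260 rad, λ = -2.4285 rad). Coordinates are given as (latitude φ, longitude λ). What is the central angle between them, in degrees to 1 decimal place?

104.6°

In radians: φ₁ = -0.3335, φ₂ = 0.5260, Δλ = 96.124° = 1.6777 rad.
cos c = sin φ₁ sin φ₂ + cos φ₁ cos φ₂ cos Δλ = (-0.3274)(0.5021) + (0.9449)(0.8648)(-0.1067) = -0.25154,
so c = arccos(-0.25154) = 1.82506 rad.
So the angular separation is 104.6°.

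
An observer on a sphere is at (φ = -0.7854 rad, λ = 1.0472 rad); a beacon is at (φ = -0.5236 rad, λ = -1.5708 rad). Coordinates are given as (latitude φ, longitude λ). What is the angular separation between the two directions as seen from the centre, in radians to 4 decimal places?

With latitudes φ₁ = -45.000°, φ₂ = -30.000° and longitude difference Δλ = -150.000°:
Haversine: a = sin²(Δφ/2) + cos φ₁ cos φ₂ sin²(Δλ/2) = 0.0170 + (0.7071)(0.8660)(0.9330) = 0.58839.
Central angle c = 2·arcsin(√a) = 1.74851 rad.
So the angular separation is 1.7485 rad.

1.7485 rad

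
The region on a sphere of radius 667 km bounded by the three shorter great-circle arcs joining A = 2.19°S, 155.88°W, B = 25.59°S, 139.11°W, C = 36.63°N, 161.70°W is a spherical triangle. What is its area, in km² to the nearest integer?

Side lengths (central angles): a = 1.1477, b = 0.6841, c = 0.4961 rad; semiperimeter s = 1.1640.
By l'Huilier's theorem, tan(E/4) = √[tan(s/2) tan((s−a)/2) tan((s−b)/2) tan((s−c)/2)], giving spherical excess E = 0.0852 rad.
Area = E·R² = 0.0852 × (667)² ≈ 37906 km².

37906 km²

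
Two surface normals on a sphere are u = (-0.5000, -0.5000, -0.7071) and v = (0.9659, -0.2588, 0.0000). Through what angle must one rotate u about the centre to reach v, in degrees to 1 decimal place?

110.7°

u·v = -0.3536; |u| = 1.0000, |v| = 1.0000.
cos θ = (u·v)/(|u||v|) = -0.3536, so θ = 110.7°.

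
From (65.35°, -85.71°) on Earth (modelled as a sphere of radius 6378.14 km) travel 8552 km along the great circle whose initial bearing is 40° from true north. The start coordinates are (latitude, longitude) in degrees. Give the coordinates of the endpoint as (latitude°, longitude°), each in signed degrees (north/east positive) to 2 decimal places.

31.22°, 47.25°

Angular distance δ = d/R = 8552/6378.14 = 1.34083 rad; initial bearing θ = 0.6981 rad.
sin φ₂ = sin φ₁ cos δ + cos φ₁ sin δ cos θ = (0.9089)(0.2279) + (0.4171)(0.9737)(0.7660) = 0.5183, so φ₂ = 31.22°.
Δλ = atan2(sin θ sin δ cos φ₁, cos δ − sin φ₁ sin φ₂) = atan2(0.2610, -0.2431) = 132.961°.
λ₂ = -85.710° + 132.961° = 47.25°.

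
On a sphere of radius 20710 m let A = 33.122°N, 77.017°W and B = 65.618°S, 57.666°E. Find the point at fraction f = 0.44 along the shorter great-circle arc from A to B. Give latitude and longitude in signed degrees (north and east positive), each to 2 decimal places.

The central angle between A and B is δ = 2.4051 rad.
With f = 0.44, the slerp weights are sin((1−f)δ)/sin δ = 1.4515 and sin(fδ)/sin δ = 1.2974.
Weighted sum of the unit vectors: (1.4515)·(0.1882,-0.8161,0.5464) + (1.2974)·(0.2208,0.3488,-0.9108) = (0.5596, -0.7321, -0.3885).
Converting back: φ = atan2(z, √(x²+y²)) = -22.86°, λ = atan2(y, x) = -52.61°.

-22.86°, -52.61°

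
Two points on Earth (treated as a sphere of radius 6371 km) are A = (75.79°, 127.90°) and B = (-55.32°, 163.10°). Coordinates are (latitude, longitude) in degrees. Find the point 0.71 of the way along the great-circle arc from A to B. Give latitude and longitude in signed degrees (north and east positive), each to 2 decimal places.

-17.13°, 155.83°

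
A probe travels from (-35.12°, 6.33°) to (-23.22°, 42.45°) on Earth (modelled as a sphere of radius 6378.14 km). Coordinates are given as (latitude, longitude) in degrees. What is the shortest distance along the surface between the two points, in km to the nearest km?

3728 km

Let φ₁ = -0.6130 rad, φ₂ = -0.4053 rad, and Δλ = 0.6304 rad.
cos c = sin φ₁ sin φ₂ + cos φ₁ cos φ₂ cos Δλ = (-0.5753)(-0.3943) + (0.8179)(0.9190)(0.8078) = 0.83402,
so c = arccos(0.83402) = 0.58444 rad.
Distance = R·c = 6378.14 × 0.5844 ≈ 3728 km.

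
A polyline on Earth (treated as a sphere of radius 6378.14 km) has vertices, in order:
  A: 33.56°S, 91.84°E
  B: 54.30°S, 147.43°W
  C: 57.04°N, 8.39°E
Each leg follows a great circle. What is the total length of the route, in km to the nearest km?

27229 km

Leg A→B: central angle 1.3690 rad, distance 8731.6 km.
Leg B→C: central angle 2.9002 rad, distance 18497.8 km.
Total: 8731.6 + 18497.8 ≈ 27229 km.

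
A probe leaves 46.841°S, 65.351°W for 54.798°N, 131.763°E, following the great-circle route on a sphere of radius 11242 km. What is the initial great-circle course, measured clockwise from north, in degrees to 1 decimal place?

312.8°

Δλ = -162.886° = -2.8429 rad.
y = sin Δλ · cos φ₂ = (-0.2943)(0.5765) = -0.1696
x = cos φ₁ sin φ₂ − sin φ₁ cos φ₂ cos Δλ = (0.6840)(0.8171) − (-0.7295)(0.5765)(-0.9557) = 0.1570
θ = atan2(y, x) = -47.21°; adding 360° gives 312.8°.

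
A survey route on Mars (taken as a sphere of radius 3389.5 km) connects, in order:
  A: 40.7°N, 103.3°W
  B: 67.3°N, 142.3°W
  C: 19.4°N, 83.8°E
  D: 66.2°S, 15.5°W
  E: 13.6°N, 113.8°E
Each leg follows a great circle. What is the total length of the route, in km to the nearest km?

Leg A→B: central angle 0.5936 rad, distance 2011.9 km.
Leg B→C: central angle 1.5167 rad, distance 5141.0 km.
Leg C→D: central angle 1.9449 rad, distance 6592.2 km.
Leg D→E: central angle 2.0528 rad, distance 6958.0 km.
Total: 2011.9 + 5141.0 + 6592.2 + 6958.0 ≈ 20703 km.

20703 km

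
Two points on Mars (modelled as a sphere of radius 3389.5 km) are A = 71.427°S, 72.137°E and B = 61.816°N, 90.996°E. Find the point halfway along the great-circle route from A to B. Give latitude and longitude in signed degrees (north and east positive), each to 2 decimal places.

Central angle δ = 2.3367 rad. Interpolating on the sphere with fraction f = 0.5:
P = [sin((1−f)δ)·A + sin(fδ)·B] / sin δ = 1.2765·A + 1.2765·B in Cartesian coordinates,
giving P = (0.1142, 0.9898, -0.0849), i.e. latitude -4.87°, longitude 83.42°.

-4.87°, 83.42°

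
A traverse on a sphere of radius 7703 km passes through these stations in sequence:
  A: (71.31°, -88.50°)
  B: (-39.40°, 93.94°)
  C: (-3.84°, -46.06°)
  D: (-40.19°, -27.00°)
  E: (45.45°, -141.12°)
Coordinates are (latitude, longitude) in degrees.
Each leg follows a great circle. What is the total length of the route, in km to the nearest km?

59729 km

Leg A→B: central angle 2.5842 rad, distance 19906.4 km.
Leg B→C: central angle 2.1509 rad, distance 16568.4 km.
Leg C→D: central angle 0.7019 rad, distance 5406.6 km.
Leg D→E: central angle 2.3170 rad, distance 17848.1 km.
Total: 19906.4 + 16568.4 + 5406.6 + 17848.1 ≈ 59729 km.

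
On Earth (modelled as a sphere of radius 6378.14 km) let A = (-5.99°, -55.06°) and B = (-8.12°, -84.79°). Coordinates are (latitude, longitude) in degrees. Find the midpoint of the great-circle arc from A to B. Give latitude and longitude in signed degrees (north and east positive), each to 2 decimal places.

-7.30°, -69.89°

The central angle between A and B is δ = 0.5162 rad.
With f = 0.5, the slerp weights are sin((1−f)δ)/sin δ = 0.5171 and sin(fδ)/sin δ = 0.5171.
Weighted sum of the unit vectors: (0.5171)·(0.5696,-0.8153,-0.1044) + (0.5171)·(0.0899,-0.9859,-0.1412) = (0.3410, -0.9314, -0.1270).
Converting back: φ = atan2(z, √(x²+y²)) = -7.30°, λ = atan2(y, x) = -69.89°.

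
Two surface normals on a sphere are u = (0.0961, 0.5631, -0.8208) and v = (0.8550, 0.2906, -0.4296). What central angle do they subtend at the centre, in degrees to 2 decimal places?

53.24°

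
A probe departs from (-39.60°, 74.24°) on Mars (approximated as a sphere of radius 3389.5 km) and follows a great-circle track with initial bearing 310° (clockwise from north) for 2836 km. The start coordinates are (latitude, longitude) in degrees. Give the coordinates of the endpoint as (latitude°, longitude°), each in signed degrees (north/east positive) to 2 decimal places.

-3.40°, 39.51°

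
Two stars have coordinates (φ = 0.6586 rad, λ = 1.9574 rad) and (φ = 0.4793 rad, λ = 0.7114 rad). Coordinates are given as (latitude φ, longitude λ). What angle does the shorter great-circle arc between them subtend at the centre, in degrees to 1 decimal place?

In radians: φ₁ = 0.6586, φ₂ = 0.4793, Δλ = -71.391° = -1.2460 rad.
Haversine: a = sin²(Δφ/2) + cos φ₁ cos φ₂ sin²(Δλ/2) = 0.0080 + (0.7908)(0.8873)(0.3404) = 0.24692.
Central angle c = 2·arcsin(√a) = 1.04006 rad.
So the angular separation is 59.6°.

59.6°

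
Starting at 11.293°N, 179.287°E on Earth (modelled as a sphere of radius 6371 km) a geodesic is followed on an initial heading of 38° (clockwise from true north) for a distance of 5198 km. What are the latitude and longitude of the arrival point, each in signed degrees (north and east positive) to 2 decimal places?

44.19°, -142.01°

Angular distance δ = d/R = 5198/6371 = 0.81588 rad; initial bearing θ = 0.6632 rad.
sin φ₂ = sin φ₁ cos δ + cos φ₁ sin δ cos θ = (0.1958)(0.6852) + (0.9806)(0.7283)(0.7880) = 0.6970, so φ₂ = 44.19°.
Δλ = atan2(sin θ sin δ cos φ₁, cos δ − sin φ₁ sin φ₂) = atan2(0.4397, 0.5487) = 38.707°.
λ₂ = 179.287° + 38.707° = 217.99° → -142.01° after wrapping to (−180°, 180°].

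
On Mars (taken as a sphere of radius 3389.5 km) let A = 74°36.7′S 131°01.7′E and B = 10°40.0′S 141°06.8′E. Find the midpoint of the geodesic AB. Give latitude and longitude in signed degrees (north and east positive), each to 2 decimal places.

-42.71°, 138.97°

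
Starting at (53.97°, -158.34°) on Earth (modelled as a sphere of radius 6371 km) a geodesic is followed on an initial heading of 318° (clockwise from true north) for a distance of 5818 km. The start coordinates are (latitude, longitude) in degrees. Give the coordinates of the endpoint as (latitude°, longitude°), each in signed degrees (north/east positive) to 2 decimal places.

Angular distance δ = d/R = 5818/6371 = 0.91320 rad; initial bearing θ = 5.5501 rad.
sin φ₂ = sin φ₁ cos δ + cos φ₁ sin δ cos θ = (0.8087)(0.6112) + (0.5882)(0.7915)(0.7431) = 0.8403, so φ₂ = 57.17°.
Δλ = atan2(sin θ sin δ cos φ₁, cos δ − sin φ₁ sin φ₂) = atan2(-0.3115, -0.0683) = -102.369°.
λ₂ = -158.340° − 102.369° = -260.71° → 99.29° after wrapping to (−180°, 180°].

57.17°, 99.29°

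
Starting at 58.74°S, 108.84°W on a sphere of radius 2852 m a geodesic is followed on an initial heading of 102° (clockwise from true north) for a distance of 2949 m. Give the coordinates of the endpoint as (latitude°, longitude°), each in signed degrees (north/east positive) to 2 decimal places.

Angular distance δ = d/R = 2949/2852 = 1.03401 rad; initial bearing θ = 1.7802 rad.
sin φ₂ = sin φ₁ cos δ + cos φ₁ sin δ cos θ = (-0.8548)(0.5114) + (0.5189)(0.8594)(-0.2079) = -0.5299, so φ₂ = -32.00°.
Δλ = atan2(sin θ sin δ cos φ₁, cos δ − sin φ₁ sin φ₂) = atan2(0.4362, 0.0584) = 82.368°.
λ₂ = -108.840° + 82.368° = -26.47°.

-32.00°, -26.47°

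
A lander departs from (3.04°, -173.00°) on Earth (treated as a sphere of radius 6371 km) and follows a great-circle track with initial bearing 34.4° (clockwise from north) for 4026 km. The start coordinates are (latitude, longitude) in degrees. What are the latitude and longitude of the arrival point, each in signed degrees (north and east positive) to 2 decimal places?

31.97°, -149.83°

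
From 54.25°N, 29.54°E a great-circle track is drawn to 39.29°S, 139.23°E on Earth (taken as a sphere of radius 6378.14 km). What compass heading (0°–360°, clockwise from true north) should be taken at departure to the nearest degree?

Δλ = 109.690° = 1.9145 rad.
y = sin Δλ · cos φ₂ = (0.9415)(0.7740) = 0.7287
x = cos φ₁ sin φ₂ − sin φ₁ cos φ₂ cos Δλ = (0.5842)(-0.6332) − (0.8116)(0.7740)(-0.3369) = -0.1583
θ = atan2(y, x) = 102.26°, so the bearing is 102°.

102°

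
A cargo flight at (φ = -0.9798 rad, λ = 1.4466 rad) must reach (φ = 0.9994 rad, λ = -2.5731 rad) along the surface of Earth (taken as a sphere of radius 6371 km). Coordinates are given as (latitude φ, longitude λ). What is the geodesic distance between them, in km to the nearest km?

17011 km

In radians: φ₁ = -0.9798, φ₂ = 0.9994, Δλ = 129.688° = 2.2635 rad.
Haversine: a = sin²(Δφ/2) + cos φ₁ cos φ₂ sin²(Δλ/2) = 0.6986 + (0.5572)(0.5408)(0.8193) = 0.94545.
Central angle c = 2·arcsin(√a) = 2.67014 rad.
Distance = R·c = 6371 × 2.6701 ≈ 17011 km.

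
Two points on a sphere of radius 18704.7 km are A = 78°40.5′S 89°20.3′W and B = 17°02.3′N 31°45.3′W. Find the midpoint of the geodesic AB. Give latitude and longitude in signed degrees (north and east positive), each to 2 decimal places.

-32.62°, -40.63°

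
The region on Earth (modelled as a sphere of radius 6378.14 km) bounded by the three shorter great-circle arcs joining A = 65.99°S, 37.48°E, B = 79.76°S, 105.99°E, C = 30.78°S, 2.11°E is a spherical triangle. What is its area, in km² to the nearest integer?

Side lengths (central angles): a = 1.0850, b = 0.7189, c = 0.3886 rad; semiperimeter s = 1.0963.
By l'Huilier's theorem, tan(E/4) = √[tan(s/2) tan((s−a)/2) tan((s−b)/2) tan((s−c)/2)], giving spherical excess E = 0.0624 rad.
Area = E·R² = 0.0624 × (6378.14)² ≈ 2538003 km².

2538003 km²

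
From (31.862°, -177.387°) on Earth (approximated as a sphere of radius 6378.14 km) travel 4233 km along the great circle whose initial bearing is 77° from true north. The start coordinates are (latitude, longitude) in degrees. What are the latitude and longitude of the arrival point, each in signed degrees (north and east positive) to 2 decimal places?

32.24°, -132.18°

Angular distance δ = d/R = 4233/6378.14 = 0.66367 rad; initial bearing θ = 1.3439 rad.
sin φ₂ = sin φ₁ cos δ + cos φ₁ sin δ cos θ = (0.5279)(0.7877) + (0.8493)(0.6160)(0.2250) = 0.5335, so φ₂ = 32.24°.
Δλ = atan2(sin θ sin δ cos φ₁, cos δ − sin φ₁ sin φ₂) = atan2(0.5098, 0.5061) = 45.208°.
λ₂ = -177.387° + 45.208° = -132.18°.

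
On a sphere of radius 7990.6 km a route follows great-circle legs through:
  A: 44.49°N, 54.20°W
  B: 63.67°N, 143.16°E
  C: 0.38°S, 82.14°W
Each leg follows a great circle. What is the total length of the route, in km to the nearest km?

25034 km

Leg A→B: central angle 1.2386 rad, distance 9897.5 km.
Leg B→C: central angle 1.8943 rad, distance 15136.9 km.
Total: 9897.5 + 15136.9 ≈ 25034 km.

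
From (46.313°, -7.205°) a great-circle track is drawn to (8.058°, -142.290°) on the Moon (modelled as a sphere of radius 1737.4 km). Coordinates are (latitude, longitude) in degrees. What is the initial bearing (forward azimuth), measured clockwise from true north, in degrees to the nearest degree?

311°

Δλ = -135.085° = -2.3577 rad.
y = sin Δλ · cos φ₂ = (-0.7061)(0.9901) = -0.6991
x = cos φ₁ sin φ₂ − sin φ₁ cos φ₂ cos Δλ = (0.6907)(0.1402) − (0.7231)(0.9901)(-0.7082) = 0.6038
θ = atan2(y, x) = -49.18°; adding 360° gives 311°.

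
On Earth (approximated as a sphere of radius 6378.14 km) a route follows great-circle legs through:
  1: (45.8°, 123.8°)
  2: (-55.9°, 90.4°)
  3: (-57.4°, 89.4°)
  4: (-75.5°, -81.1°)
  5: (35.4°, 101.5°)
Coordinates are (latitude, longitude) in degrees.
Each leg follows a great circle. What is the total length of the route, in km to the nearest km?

Leg 1→2: central angle 1.8414 rad, distance 11744.9 km.
Leg 2→3: central angle 0.0279 rad, distance 177.8 km.
Leg 3→4: central angle 0.8195 rad, distance 5227.0 km.
Leg 4→5: central angle 2.4414 rad, distance 15571.5 km.
Total: 11744.9 + 177.8 + 5227.0 + 15571.5 ≈ 32721 km.

32721 km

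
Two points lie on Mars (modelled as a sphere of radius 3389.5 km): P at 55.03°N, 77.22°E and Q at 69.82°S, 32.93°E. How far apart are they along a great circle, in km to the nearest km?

7624 km

Let φ₁ = 0.9605 rad, φ₂ = -1.2186 rad, and Δλ = -0.7730 rad.
cos c = sin φ₁ sin φ₂ + cos φ₁ cos φ₂ cos Δλ = (0.8195)(-0.9386) + (0.5731)(0.3450)(0.7158) = -0.62762,
so c = arccos(-0.62762) = 2.24929 rad.
Distance = R·c = 3389.5 × 2.2493 ≈ 7624 km.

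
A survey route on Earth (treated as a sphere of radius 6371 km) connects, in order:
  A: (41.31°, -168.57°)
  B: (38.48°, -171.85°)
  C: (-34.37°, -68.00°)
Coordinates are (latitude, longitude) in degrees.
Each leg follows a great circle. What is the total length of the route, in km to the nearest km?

Leg A→B: central angle 0.0661 rad, distance 421.0 km.
Leg B→C: central angle 2.1013 rad, distance 13387.3 km.
Total: 421.0 + 13387.3 ≈ 13808 km.

13808 km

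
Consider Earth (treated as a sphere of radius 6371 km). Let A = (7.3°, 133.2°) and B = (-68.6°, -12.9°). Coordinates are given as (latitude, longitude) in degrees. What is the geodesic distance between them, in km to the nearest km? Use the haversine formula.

In radians: φ₁ = 0.1274, φ₂ = -1.1973, Δλ = -146.100° = -2.5499 rad.
Haversine: a = sin²(Δφ/2) + cos φ₁ cos φ₂ sin²(Δλ/2) = 0.3782 + (0.9919)(0.3649)(0.9150) = 0.70935.
Central angle c = 2·arcsin(√a) = 2.00281 rad.
Distance = R·c = 6371 × 2.0028 ≈ 12760 km.

12760 km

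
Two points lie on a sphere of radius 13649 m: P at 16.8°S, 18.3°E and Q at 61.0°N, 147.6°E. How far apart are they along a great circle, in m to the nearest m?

Let φ₁ = -0.2932 rad, φ₂ = 1.0647 rad, and Δλ = 2.2567 rad.
cos c = sin φ₁ sin φ₂ + cos φ₁ cos φ₂ cos Δλ = (-0.2890)(0.8746) + (0.9573)(0.4848)(-0.6334) = -0.54676,
so c = arccos(-0.54676) = 2.14928 rad.
Distance = R·c = 13649 × 2.1493 ≈ 29336 m.

29336 m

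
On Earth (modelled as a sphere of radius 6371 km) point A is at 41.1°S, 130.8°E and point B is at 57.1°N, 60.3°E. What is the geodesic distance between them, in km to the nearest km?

12736 km

With latitudes φ₁ = -41.100°, φ₂ = 57.100° and longitude difference Δλ = -70.500°:
cos c = sin φ₁ sin φ₂ + cos φ₁ cos φ₂ cos Δλ = (-0.6574)(0.8396) + (0.7536)(0.5432)(0.3338) = -0.41531,
so c = arccos(-0.41531) = 1.99908 rad.
Distance = R·c = 6371 × 1.9991 ≈ 12736 km.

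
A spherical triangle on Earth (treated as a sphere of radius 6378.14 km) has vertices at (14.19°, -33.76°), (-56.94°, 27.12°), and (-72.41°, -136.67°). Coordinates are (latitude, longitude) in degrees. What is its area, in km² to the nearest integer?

Side lengths (central angles): a = 0.8755, b = 1.8746, c = 1.5189 rad; semiperimeter s = 2.1345.
By l'Huilier's theorem, tan(E/4) = √[tan(s/2) tan((s−a)/2) tan((s−b)/2) tan((s−c)/2)], giving spherical excess E = 0.9208 rad.
Area = E·R² = 0.9208 × (6378.14)² ≈ 37458499 km².

37458499 km²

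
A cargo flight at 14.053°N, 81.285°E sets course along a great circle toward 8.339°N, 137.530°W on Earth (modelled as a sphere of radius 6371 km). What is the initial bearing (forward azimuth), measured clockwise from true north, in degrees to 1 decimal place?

With φ₁ = 0.2453, φ₂ = 0.1455, Δλ = 2.4641 rad, the forward-azimuth formula gives
θ = atan2( sin Δλ cos φ₂ , cos φ₁ sin φ₂ − sin φ₁ cos φ₂ cos Δλ ) = atan2(0.6202, 0.3279) = 62.13°.
So the initial bearing is 62.1°.

62.1°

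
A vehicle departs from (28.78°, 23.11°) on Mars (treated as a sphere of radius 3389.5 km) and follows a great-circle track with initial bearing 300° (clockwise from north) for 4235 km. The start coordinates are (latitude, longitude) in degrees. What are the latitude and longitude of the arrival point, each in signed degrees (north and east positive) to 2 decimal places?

34.60°, -63.52°

Angular distance δ = d/R = 4235/3389.5 = 1.24945 rad; initial bearing θ = 5.2360 rad.
sin φ₂ = sin φ₁ cos δ + cos φ₁ sin δ cos θ = (0.4814)(0.3158) + (0.8765)(0.9488)(0.5000) = 0.5679, so φ₂ = 34.60°.
Δλ = atan2(sin θ sin δ cos φ₁, cos δ − sin φ₁ sin φ₂) = atan2(-0.7202, 0.0424) = -86.627°.
λ₂ = 23.110° − 86.627° = -63.52°.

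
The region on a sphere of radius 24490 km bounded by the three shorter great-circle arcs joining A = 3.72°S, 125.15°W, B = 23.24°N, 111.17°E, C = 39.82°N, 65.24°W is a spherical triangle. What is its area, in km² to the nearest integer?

Side lengths (central angles): a = 2.0394, b = 1.2210, c = 2.1342 rad; semiperimeter s = 2.6973.
By l'Huilier's theorem, tan(E/4) = √[tan(s/2) tan((s−a)/2) tan((s−b)/2) tan((s−c)/2)], giving spherical excess E = 2.2505 rad.
Area = E·R² = 2.2505 × (24490)² ≈ 1349748667 km².

1349748667 km²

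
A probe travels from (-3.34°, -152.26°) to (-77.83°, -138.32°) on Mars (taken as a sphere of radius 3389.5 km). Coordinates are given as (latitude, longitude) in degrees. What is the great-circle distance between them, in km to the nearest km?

4428 km

Let φ₁ = -0.0583 rad, φ₂ = -1.3584 rad, and Δλ = 0.2433 rad.
Haversine: a = sin²(Δφ/2) + cos φ₁ cos φ₂ sin²(Δλ/2) = 0.3663 + (0.9983)(0.2108)(0.0147) = 0.36940.
Central angle c = 2·arcsin(√a) = 1.30652 rad.
Distance = R·c = 3389.5 × 1.3065 ≈ 4428 km.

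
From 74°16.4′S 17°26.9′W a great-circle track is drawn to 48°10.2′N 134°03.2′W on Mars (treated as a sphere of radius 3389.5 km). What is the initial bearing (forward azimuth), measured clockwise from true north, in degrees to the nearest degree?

Δλ = -116.605° = -2.0351 rad.
y = sin Δλ · cos φ₂ = (-0.8941)(0.6669) = -0.5963
x = cos φ₁ sin φ₂ − sin φ₁ cos φ₂ cos Δλ = (0.2710)(0.7451) − (-0.9626)(0.6669)(-0.4478) = -0.0855
θ = atan2(y, x) = -98.16°; adding 360° gives 262°.

262°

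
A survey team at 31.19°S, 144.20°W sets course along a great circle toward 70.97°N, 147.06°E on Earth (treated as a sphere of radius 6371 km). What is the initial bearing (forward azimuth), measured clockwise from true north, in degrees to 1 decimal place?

Δλ = -68.740° = -1.1997 rad.
y = sin Δλ · cos φ₂ = (-0.9319)(0.3261) = -0.3039
x = cos φ₁ sin φ₂ − sin φ₁ cos φ₂ cos Δλ = (0.8555)(0.9453) − (-0.5179)(0.3261)(0.3626) = 0.8699
θ = atan2(y, x) = -19.25°; adding 360° gives 340.7°.

340.7°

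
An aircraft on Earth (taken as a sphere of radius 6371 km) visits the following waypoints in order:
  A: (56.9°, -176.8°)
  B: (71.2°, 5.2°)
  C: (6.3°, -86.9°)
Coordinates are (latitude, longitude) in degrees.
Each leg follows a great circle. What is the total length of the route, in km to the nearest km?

Leg A→B: central angle 0.9057 rad, distance 5770.1 km.
Leg B→C: central angle 1.4785 rad, distance 9419.7 km.
Total: 5770.1 + 9419.7 ≈ 15190 km.

15190 km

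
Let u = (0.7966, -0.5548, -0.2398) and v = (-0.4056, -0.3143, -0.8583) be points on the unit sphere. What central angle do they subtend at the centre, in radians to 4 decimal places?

1.5137 rad

u·v = 0.0571; |u| = 0.9999, |v| = 1.0000.
cos θ = (u·v)/(|u||v|) = 0.0571, so θ = 1.5137 rad.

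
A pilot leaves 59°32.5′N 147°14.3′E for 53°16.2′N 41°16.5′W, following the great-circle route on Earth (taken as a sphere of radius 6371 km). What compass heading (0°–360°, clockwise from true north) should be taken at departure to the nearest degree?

Δλ = 171.487° = 2.9930 rad.
y = sin Δλ · cos φ₂ = (0.1480)(0.5980) = 0.0885
x = cos φ₁ sin φ₂ − sin φ₁ cos φ₂ cos Δλ = (0.5069)(0.8015) − (0.8620)(0.5980)(-0.9890) = 0.9161
θ = atan2(y, x) = 5.52°, so the bearing is 6°.

6°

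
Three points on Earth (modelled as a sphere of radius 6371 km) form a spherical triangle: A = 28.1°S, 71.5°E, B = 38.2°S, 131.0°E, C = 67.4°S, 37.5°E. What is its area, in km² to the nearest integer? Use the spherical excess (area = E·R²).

14528122 km²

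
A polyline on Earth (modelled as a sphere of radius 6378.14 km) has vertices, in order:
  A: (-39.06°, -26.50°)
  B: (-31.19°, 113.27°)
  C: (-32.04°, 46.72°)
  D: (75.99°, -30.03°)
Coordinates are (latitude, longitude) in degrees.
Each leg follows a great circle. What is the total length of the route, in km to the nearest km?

Leg A→B: central angle 1.7526 rad, distance 11178.3 km.
Leg B→C: central angle 0.9724 rad, distance 6202.1 km.
Leg C→D: central angle 2.0575 rad, distance 13122.9 km.
Total: 11178.3 + 6202.1 + 13122.9 ≈ 30503 km.

30503 km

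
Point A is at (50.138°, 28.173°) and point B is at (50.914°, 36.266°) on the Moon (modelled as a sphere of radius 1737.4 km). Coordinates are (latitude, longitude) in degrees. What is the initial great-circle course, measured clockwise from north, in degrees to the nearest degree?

78°

Δλ = 8.093° = 0.1412 rad.
y = sin Δλ · cos φ₂ = (0.1408)(0.6305) = 0.0888
x = cos φ₁ sin φ₂ − sin φ₁ cos φ₂ cos Δλ = (0.6409)(0.7762) − (0.7676)(0.6305)(0.9900) = 0.0184
θ = atan2(y, x) = 78.31°, so the bearing is 78°.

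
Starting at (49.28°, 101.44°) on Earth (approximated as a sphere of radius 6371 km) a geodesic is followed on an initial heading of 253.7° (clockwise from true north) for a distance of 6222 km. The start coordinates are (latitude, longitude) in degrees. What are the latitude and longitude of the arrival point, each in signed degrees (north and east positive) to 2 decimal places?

Angular distance δ = d/R = 6222/6371 = 0.97661 rad; initial bearing θ = 4.4279 rad.
sin φ₂ = sin φ₁ cos δ + cos φ₁ sin δ cos θ = (0.7579)(0.5598) + (0.6524)(0.8286)(-0.2807) = 0.2726, so φ₂ = 15.82°.
Δλ = atan2(sin θ sin δ cos φ₁, cos δ − sin φ₁ sin φ₂) = atan2(-0.5188, 0.3532) = -55.751°.
λ₂ = 101.440° − 55.751° = 45.69°.

15.82°, 45.69°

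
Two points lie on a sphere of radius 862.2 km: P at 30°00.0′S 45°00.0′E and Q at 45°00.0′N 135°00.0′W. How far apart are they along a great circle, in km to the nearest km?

2483 km

In radians: φ₁ = -0.5236, φ₂ = 0.7854, Δλ = -180.000° = -3.1416 rad.
cos c = sin φ₁ sin φ₂ + cos φ₁ cos φ₂ cos Δλ = (-0.5000)(0.7071) + (0.8660)(0.7071)(-1.0000) = -0.96593,
so c = arccos(-0.96593) = 2.87979 rad.
Distance = R·c = 862.2 × 2.8798 ≈ 2483 km.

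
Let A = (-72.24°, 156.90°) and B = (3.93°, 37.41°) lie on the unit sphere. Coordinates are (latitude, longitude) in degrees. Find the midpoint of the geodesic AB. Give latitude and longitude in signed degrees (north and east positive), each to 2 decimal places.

The central angle between A and B is δ = 1.7876 rad.
With f = 0.5, the slerp weights are sin((1−f)δ)/sin δ = 0.7981 and sin(fδ)/sin δ = 0.7981.
Weighted sum of the unit vectors: (0.7981)·(-0.2806,0.1197,-0.9523) + (0.7981)·(0.7924,0.6061,0.0685) = (0.4085, 0.5792, -0.7054).
Converting back: φ = atan2(z, √(x²+y²)) = -44.86°, λ = atan2(y, x) = 54.81°.

-44.86°, 54.81°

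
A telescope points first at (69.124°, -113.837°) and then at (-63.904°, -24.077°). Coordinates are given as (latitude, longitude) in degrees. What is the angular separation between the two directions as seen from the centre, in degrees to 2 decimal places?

146.98°

With latitudes φ₁ = 69.124°, φ₂ = -63.904° and longitude difference Δλ = 89.760°:
Haversine: a = sin²(Δφ/2) + cos φ₁ cos φ₂ sin²(Δλ/2) = 0.8412 + (0.3563)(0.4399)(0.4979) = 0.91922.
Central angle c = 2·arcsin(√a) = 2.56522 rad.
So the angular separation is 146.98°.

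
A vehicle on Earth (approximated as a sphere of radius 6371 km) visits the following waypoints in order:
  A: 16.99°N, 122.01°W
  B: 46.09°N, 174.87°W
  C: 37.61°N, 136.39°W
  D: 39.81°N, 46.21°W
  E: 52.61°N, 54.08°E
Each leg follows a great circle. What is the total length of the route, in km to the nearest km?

Leg A→B: central angle 0.9135 rad, distance 5820.0 km.
Leg B→C: central angle 0.5161 rad, distance 3288.1 km.
Leg C→D: central angle 1.1714 rad, distance 7463.3 km.
Leg D→E: central angle 1.1314 rad, distance 7208.4 km.
Total: 5820.0 + 3288.1 + 7463.3 + 7208.4 ≈ 23780 km.

23780 km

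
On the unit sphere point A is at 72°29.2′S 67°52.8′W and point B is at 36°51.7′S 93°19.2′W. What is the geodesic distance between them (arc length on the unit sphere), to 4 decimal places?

0.6608

In radians: φ₁ = -1.2651, φ₂ = -0.6434, Δλ = -25.440° = -0.4440 rad.
cos c = sin φ₁ sin φ₂ + cos φ₁ cos φ₂ cos Δλ = (-0.9536)(-0.5999) + (0.3009)(0.8001)(0.9030) = 0.78950,
so c = arccos(0.78950) = 0.66080 rad.
On the unit sphere the arc length equals the central angle: 0.6608.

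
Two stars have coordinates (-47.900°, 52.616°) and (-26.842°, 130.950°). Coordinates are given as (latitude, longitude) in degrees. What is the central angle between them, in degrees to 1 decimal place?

With latitudes φ₁ = -47.900°, φ₂ = -26.842° and longitude difference Δλ = 78.334°:
cos c = sin φ₁ sin φ₂ + cos φ₁ cos φ₂ cos Δλ = (-0.7420)(-0.4515) + (0.6704)(0.8923)(0.2022) = 0.45598,
so c = arccos(0.45598) = 1.09732 rad.
So the angular separation is 62.9°.

62.9°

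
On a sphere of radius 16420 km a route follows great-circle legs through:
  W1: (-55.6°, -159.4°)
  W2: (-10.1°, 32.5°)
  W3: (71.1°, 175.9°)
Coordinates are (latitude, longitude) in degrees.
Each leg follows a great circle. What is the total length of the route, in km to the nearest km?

65486 km

Leg W1→W2: central angle 1.9818 rad, distance 32541.7 km.
Leg W2→W3: central angle 2.0064 rad, distance 32944.6 km.
Total: 32541.7 + 32944.6 ≈ 65486 km.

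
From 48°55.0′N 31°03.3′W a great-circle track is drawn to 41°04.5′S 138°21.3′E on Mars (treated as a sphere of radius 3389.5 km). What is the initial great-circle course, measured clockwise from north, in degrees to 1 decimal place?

Δλ = 169.410° = 2.9568 rad.
y = sin Δλ · cos φ₂ = (0.1838)(0.7539) = 0.1385
x = cos φ₁ sin φ₂ − sin φ₁ cos φ₂ cos Δλ = (0.6572)(-0.6570) − (0.7538)(0.7539)(-0.9830) = 0.1268
θ = atan2(y, x) = 47.54°, so the bearing is 47.5°.

47.5°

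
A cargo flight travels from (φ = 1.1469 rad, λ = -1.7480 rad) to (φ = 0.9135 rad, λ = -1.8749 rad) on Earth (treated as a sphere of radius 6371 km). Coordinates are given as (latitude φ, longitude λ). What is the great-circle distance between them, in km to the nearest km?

1542 km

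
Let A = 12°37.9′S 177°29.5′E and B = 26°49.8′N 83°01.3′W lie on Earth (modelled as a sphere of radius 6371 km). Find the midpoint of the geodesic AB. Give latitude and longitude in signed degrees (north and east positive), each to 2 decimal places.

10.89°, -135.78°

Central angle δ = 1.8154 rad. Interpolating on the sphere with fraction f = 0.5:
P = [sin((1−f)δ)·A + sin(fδ)·B] / sin δ = 0.8123·A + 0.8123·B in Cartesian coordinates,
giving P = (-0.7038, -0.6848, 0.1890), i.e. latitude 10.89°, longitude -135.78°.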